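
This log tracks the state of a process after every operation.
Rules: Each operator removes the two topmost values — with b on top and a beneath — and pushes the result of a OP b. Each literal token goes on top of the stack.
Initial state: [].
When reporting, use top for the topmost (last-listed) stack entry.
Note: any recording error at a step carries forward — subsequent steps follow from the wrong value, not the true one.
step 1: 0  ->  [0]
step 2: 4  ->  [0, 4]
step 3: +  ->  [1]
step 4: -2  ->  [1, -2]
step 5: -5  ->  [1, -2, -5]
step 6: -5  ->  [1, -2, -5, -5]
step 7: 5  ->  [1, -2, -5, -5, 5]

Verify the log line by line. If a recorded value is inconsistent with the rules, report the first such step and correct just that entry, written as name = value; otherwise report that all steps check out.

step 3, top = 4

Step 1: push 0: top = 0 — same as recorded.
Step 2: push 4: top = 4 — matches.
Step 3: 0 + 4 = 4 — the log disagrees here.
Conclusion: step 3 carries the first error; the entry should be top = 4.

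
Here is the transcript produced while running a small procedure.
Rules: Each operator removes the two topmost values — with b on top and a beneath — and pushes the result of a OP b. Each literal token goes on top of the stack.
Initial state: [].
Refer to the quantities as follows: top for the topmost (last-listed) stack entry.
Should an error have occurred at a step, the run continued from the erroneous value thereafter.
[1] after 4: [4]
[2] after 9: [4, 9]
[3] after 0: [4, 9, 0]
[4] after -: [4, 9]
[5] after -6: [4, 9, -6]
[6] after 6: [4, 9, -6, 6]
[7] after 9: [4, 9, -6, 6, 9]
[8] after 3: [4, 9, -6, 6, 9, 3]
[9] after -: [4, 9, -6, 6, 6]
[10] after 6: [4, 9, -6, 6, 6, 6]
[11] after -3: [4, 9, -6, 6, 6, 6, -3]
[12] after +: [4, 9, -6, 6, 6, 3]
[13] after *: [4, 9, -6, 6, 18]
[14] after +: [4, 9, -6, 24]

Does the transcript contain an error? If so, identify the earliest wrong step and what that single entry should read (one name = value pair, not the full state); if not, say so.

no error

Step 1: push 4: top = 4 — checks out.
Step 2: push 9: top = 9 — exactly as logged.
Step 3: push 0: top = 0 — agrees with the transcript.
Step 4: 9 - 0 = 9 — checks out.
Step 5: push -6: top = -6 — matches.
Step 6: push 6: top = 6 — no discrepancy.
Step 7: push 9: top = 9 — checks out.
Step 8: push 3: top = 3 — in agreement.
Step 9: 9 - 3 = 6 — in agreement.
Step 10: push 6: top = 6 — verified.
Step 11: push -3: top = -3 — matches.
Step 12: 6 + -3 = 3 — no discrepancy.
Step 13: 6 * 3 = 18 — consistent with the transcript.
Step 14: 6 + 18 = 24 — verified.
Every step is consistent.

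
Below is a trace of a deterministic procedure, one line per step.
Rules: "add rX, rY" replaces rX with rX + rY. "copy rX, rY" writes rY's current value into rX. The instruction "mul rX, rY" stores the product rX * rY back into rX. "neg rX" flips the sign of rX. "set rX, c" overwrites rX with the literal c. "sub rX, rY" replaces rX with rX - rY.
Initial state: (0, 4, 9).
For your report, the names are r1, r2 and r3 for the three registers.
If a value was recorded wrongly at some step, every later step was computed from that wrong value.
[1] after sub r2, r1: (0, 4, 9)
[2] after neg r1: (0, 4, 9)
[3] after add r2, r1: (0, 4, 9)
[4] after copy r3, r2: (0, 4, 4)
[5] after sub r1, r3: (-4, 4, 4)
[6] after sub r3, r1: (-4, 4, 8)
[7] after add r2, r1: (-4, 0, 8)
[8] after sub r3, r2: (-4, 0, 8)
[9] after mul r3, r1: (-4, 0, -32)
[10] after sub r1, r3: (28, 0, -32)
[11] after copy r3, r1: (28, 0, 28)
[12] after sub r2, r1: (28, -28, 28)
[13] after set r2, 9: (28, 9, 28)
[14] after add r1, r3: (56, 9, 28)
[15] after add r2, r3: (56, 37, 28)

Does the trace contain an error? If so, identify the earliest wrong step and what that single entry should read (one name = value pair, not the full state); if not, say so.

no error

1. r2 = 4 - 0 = 4 (no discrepancy)
2. r1 = -(0) = 0 (matches)
3. r2 = 4 + 0 = 4 (no discrepancy)
4. r3 = 4 (no discrepancy)
5. r1 = 0 - 4 = -4 (checks out)
6. r3 = 4 - -4 = 8 (same as recorded)
7. r2 = 4 + -4 = 0 (confirmed correct)
8. r3 = 8 - 0 = 8 (no discrepancy)
9. r3 = 8 * -4 = -32 (no discrepancy)
10. r1 = -4 - -32 = 28 (verified)
11. r3 = 28 (no discrepancy)
12. r2 = 0 - 28 = -28 (verified)
13. r2 = 9 (same as recorded)
14. r1 = 28 + 28 = 56 (checks out)
15. r2 = 9 + 28 = 37 (consistent with the trace)
Each recorded entry agrees with the recomputation.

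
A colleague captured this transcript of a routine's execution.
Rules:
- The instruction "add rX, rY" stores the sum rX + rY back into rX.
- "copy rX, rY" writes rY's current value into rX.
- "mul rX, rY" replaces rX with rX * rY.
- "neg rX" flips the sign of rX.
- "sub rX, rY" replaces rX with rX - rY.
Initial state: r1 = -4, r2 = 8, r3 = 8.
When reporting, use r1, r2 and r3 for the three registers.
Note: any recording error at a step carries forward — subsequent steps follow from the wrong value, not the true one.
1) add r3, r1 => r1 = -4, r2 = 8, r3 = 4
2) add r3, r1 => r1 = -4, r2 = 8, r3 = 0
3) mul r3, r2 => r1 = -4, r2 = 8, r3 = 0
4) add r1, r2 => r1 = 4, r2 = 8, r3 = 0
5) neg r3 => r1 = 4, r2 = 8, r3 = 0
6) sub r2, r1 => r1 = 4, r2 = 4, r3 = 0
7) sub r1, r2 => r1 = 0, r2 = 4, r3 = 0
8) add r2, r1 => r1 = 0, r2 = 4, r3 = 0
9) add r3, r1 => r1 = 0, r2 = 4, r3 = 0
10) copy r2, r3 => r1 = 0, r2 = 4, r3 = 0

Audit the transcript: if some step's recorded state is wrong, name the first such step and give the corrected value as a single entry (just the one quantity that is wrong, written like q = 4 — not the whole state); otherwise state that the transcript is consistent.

step 10, r2 = 0

Recomputing the run from the initial state:
step 1: r1 = -4, r2 = 8, r3 = 4
step 2: r1 = -4, r2 = 8, r3 = 0
step 3: r1 = -4, r2 = 8, r3 = 0
step 4: r1 = 4, r2 = 8, r3 = 0
step 5: r1 = 4, r2 = 8, r3 = 0
step 6: r1 = 4, r2 = 4, r3 = 0
step 7: r1 = 0, r2 = 4, r3 = 0
step 8: r1 = 0, r2 = 4, r3 = 0
step 9: r1 = 0, r2 = 4, r3 = 0
step 10: r1 = 0, r2 = 0, r3 = 0
The first disagreement with the transcript is at step 10, where the value should be r2 = 0.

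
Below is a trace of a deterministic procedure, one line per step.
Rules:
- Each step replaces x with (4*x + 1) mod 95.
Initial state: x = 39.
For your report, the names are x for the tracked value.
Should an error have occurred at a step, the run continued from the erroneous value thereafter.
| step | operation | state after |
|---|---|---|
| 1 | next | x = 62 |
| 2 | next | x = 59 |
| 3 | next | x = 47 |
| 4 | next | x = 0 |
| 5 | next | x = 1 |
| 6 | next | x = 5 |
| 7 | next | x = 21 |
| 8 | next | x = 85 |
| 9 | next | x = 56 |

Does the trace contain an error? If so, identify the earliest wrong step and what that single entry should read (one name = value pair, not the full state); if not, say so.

1. x = (4*39 + 1) mod 95 = 62 (matches)
2. x = (4*62 + 1) mod 95 = 59 (matches)
3. x = (4*59 + 1) mod 95 = 47 (same as recorded)
4. x = (4*47 + 1) mod 95 = 94 (the entry is off here)
Conclusion: step 4 carries the first error; the entry should be x = 94.

step 4, x = 94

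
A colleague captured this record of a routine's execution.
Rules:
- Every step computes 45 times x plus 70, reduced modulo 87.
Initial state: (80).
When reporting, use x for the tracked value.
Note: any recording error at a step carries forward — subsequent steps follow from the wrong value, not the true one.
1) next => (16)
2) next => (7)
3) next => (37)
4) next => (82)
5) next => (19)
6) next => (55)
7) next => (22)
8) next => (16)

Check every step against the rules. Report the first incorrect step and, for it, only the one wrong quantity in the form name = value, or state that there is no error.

1. x = (45*80 + 70) mod 87 = 16 (in agreement)
2. x = (45*16 + 70) mod 87 = 7 (verified)
3. x = (45*7 + 70) mod 87 = 37 (checks out)
4. x = (45*37 + 70) mod 87 = 82 (no discrepancy)
5. x = (45*82 + 70) mod 87 = 19 (matches)
6. x = (45*19 + 70) mod 87 = 55 (consistent with the record)
7. x = (45*55 + 70) mod 87 = 22 (consistent with the record)
8. x = (45*22 + 70) mod 87 = 16 (in agreement)
Each recorded entry agrees with the recomputation.

no error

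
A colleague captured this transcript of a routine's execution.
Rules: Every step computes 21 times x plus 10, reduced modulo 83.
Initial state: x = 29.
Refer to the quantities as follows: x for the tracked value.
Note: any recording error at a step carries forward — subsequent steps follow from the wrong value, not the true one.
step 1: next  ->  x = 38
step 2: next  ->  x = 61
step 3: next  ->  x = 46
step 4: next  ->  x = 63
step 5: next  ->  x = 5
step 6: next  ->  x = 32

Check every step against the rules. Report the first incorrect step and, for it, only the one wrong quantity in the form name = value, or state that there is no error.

no error

Recomputing the run from the initial state:
step 1: x = 38
step 2: x = 61
step 3: x = 46
step 4: x = 63
step 5: x = 5
step 6: x = 32
This matches the transcript at every step.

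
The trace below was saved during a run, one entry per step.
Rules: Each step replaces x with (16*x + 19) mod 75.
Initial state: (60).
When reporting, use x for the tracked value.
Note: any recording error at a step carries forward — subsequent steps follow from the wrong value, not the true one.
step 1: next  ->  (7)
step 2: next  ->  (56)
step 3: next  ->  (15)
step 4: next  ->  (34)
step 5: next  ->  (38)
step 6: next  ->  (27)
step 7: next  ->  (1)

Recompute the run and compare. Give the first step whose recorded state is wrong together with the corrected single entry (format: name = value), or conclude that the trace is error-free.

step 1, x = 4

step 1: x = (16*60 + 19) mod 75 = 4 -> a discrepancy with the trace
First deviation found at step 1; the corrected entry is x = 4.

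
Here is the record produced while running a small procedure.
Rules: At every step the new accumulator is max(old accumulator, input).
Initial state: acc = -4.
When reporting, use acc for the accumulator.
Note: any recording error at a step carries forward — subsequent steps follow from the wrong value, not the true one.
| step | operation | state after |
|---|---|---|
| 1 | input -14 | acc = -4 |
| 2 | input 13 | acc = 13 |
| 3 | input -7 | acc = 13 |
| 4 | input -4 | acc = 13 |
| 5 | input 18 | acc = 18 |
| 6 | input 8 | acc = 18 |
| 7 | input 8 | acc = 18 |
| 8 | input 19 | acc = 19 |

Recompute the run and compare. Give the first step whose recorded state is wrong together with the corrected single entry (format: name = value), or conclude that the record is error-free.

no error

1. acc = max(-4, -14) = -4 (same as recorded)
2. acc = max(-4, 13) = 13 (confirmed correct)
3. acc = max(13, -7) = 13 (checks out)
4. acc = max(13, -4) = 13 (same as recorded)
5. acc = max(13, 18) = 18 (in agreement)
6. acc = max(18, 8) = 18 (exactly as logged)
7. acc = max(18, 8) = 18 (verified)
8. acc = max(18, 19) = 19 (agrees with the record)
Each recorded entry agrees with the recomputation.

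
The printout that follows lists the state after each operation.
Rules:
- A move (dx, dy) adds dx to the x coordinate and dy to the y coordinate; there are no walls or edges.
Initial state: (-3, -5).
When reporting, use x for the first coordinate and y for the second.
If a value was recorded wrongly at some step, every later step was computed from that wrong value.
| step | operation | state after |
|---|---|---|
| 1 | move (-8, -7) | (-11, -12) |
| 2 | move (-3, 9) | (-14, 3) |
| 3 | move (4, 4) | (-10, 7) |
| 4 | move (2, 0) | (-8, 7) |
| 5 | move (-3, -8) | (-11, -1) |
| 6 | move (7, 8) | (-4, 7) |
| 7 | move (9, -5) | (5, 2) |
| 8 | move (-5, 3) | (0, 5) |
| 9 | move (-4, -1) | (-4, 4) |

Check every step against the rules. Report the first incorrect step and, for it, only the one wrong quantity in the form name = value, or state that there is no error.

step 1: x = -3 + (-8) = -11, y = -5 + (-7) = -12 -> in agreement
step 2: x = -11 + (-3) = -14, y = -12 + (9) = -3 -> the printout disagrees here
The audit stops at step 2: the recorded entry is wrong and should be y = -3.

step 2, y = -3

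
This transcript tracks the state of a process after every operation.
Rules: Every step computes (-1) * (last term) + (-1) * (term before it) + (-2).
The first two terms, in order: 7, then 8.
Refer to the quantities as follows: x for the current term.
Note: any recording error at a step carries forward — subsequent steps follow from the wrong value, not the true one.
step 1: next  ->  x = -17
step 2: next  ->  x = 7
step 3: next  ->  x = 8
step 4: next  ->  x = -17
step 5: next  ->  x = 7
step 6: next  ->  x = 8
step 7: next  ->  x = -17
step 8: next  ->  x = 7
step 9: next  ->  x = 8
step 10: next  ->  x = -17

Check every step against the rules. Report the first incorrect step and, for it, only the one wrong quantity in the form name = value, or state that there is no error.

no error

Step 1: x = -1*(8) + (-1)*(7) + (-2) = -17 — confirmed correct.
Step 2: x = -1*(-17) + (-1)*(8) + (-2) = 7 — matches.
Step 3: x = -1*(7) + (-1)*(-17) + (-2) = 8 — confirmed correct.
Step 4: x = -1*(8) + (-1)*(7) + (-2) = -17 — in agreement.
Step 5: x = -1*(-17) + (-1)*(8) + (-2) = 7 — same as recorded.
Step 6: x = -1*(7) + (-1)*(-17) + (-2) = 8 — exactly as logged.
Step 7: x = -1*(8) + (-1)*(7) + (-2) = -17 — consistent with the transcript.
Step 8: x = -1*(-17) + (-1)*(8) + (-2) = 7 — agrees with the transcript.
Step 9: x = -1*(7) + (-1)*(-17) + (-2) = 8 — matches.
Step 10: x = -1*(8) + (-1)*(7) + (-2) = -17 — no discrepancy.
Nothing is out of place; the run is error-free.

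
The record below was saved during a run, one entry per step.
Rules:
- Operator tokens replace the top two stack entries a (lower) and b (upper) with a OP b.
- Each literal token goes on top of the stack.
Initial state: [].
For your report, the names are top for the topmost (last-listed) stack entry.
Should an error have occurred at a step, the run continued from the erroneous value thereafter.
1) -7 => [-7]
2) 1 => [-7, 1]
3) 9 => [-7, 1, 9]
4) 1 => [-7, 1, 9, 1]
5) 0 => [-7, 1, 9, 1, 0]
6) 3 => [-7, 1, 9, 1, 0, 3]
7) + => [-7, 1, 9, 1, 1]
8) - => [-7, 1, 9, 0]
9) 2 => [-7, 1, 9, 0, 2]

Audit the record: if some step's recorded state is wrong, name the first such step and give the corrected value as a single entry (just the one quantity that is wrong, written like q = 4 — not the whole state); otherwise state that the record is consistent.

step 7, top = 3

Step 1: push -7: top = -7 — verified.
Step 2: push 1: top = 1 — exactly as logged.
Step 3: push 9: top = 9 — in agreement.
Step 4: push 1: top = 1 — confirmed correct.
Step 5: push 0: top = 0 — matches.
Step 6: push 3: top = 3 — agrees with the record.
Step 7: 0 + 3 = 3 — the record disagrees here.
Step 7 is the first one off; corrected, top = 3.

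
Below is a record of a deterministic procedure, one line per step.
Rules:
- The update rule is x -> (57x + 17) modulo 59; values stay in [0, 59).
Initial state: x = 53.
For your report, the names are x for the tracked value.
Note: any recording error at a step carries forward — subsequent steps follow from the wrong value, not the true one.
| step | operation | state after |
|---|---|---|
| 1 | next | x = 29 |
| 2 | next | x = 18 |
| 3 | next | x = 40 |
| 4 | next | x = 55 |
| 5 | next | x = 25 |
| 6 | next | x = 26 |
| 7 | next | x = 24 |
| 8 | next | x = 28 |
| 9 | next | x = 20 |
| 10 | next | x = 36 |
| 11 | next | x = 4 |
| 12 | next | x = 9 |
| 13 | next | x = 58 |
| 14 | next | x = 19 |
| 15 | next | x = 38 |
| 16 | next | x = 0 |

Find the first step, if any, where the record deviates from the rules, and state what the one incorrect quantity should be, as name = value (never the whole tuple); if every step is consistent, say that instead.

Recomputing the run from the initial state:
step 1: x = 29
step 2: x = 18
step 3: x = 40
step 4: x = 55
step 5: x = 25
step 6: x = 26
step 7: x = 24
step 8: x = 28
step 9: x = 20
step 10: x = 36
step 11: x = 4
step 12: x = 9
step 13: x = 58
step 14: x = 19
step 15: x = 38
step 16: x = 0
This matches the record at every step.

no error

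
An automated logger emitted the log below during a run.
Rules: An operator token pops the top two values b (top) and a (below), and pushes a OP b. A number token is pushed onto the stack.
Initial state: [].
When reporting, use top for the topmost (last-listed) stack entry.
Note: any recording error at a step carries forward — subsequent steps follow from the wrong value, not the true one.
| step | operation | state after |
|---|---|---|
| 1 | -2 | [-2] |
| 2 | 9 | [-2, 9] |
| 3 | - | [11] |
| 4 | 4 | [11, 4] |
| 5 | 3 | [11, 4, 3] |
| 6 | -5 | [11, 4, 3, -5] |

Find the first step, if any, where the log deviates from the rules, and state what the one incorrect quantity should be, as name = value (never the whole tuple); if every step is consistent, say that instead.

step 3, top = -11

Recomputing the run from the initial state:
step 1: [-2]
step 2: [-2, 9]
step 3: [-11]
step 4: [-11, 4]
step 5: [-11, 4, 3]
step 6: [-11, 4, 3, -5]
The first disagreement with the log is at step 3, where the value should be top = -11.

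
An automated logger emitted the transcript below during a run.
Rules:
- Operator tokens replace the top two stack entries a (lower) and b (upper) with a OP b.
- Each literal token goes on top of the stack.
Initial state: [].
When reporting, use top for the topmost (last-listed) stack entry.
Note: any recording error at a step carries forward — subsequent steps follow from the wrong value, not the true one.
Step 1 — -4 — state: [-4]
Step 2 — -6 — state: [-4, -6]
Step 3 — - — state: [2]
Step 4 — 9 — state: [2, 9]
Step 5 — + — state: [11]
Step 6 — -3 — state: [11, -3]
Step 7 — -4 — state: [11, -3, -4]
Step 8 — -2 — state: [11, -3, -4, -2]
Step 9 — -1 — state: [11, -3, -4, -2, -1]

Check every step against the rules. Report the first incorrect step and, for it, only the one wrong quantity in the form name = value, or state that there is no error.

step 1: push -4: top = -4 -> consistent with the transcript
step 2: push -6: top = -6 -> no discrepancy
step 3: -4 - -6 = 2 -> agrees with the transcript
step 4: push 9: top = 9 -> agrees with the transcript
step 5: 2 + 9 = 11 -> agrees with the transcript
step 6: push -3: top = -3 -> verified
step 7: push -4: top = -4 -> consistent with the transcript
step 8: push -2: top = -2 -> consistent with the transcript
step 9: push -1: top = -1 -> checks out
The whole run recomputes cleanly — no discrepancies.

no error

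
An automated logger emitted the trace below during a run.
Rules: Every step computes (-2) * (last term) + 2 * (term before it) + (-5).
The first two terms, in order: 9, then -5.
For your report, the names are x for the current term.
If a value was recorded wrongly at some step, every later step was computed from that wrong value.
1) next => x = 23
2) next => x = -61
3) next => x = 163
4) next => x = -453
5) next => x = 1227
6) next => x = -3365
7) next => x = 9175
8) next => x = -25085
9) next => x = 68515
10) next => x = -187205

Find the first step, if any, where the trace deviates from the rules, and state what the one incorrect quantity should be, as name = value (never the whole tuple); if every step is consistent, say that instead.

step 7, x = 9179

Recomputing the run from the initial state:
step 1: x = 23
step 2: x = -61
step 3: x = 163
step 4: x = -453
step 5: x = 1227
step 6: x = -3365
step 7: x = 9179
step 8: x = -25093
step 9: x = 68539
step 10: x = -187269
The first disagreement with the trace is at step 7, where the value should be x = 9179.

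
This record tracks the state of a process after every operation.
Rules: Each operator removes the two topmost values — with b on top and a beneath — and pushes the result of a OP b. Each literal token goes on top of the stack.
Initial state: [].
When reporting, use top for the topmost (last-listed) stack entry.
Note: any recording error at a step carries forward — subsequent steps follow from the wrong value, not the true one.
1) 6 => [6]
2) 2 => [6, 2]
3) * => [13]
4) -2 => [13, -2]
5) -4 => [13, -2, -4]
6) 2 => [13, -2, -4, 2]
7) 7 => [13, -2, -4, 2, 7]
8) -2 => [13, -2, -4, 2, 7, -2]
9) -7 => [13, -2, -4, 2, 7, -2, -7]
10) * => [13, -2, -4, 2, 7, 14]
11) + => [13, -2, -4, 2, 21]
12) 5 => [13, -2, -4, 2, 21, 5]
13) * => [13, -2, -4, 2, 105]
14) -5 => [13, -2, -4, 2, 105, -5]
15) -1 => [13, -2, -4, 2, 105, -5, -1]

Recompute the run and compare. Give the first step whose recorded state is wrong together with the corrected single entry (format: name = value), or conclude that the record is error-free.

step 3, top = 12

Step 1: push 6: top = 6 — matches.
Step 2: push 2: top = 2 — no discrepancy.
Step 3: 6 * 2 = 12 — this is not what the record shows.
Step 3 is the first one off; corrected, top = 12.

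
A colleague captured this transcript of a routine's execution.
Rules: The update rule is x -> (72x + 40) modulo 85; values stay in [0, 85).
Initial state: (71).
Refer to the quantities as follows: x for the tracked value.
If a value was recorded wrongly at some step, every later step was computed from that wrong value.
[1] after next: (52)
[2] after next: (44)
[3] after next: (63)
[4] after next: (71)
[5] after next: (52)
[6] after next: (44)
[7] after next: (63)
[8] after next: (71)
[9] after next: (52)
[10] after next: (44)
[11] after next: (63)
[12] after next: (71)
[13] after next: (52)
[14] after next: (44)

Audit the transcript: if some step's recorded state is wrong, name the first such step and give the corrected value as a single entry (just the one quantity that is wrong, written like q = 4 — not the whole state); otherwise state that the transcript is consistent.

step 1: x = (72*71 + 40) mod 85 = 52 -> confirmed correct
step 2: x = (72*52 + 40) mod 85 = 44 -> checks out
step 3: x = (72*44 + 40) mod 85 = 63 -> verified
step 4: x = (72*63 + 40) mod 85 = 71 -> consistent with the transcript
step 5: x = (72*71 + 40) mod 85 = 52 -> matches
step 6: x = (72*52 + 40) mod 85 = 44 -> matches
step 7: x = (72*44 + 40) mod 85 = 63 -> matches
step 8: x = (72*63 + 40) mod 85 = 71 -> in agreement
step 9: x = (72*71 + 40) mod 85 = 52 -> exactly as logged
step 10: x = (72*52 + 40) mod 85 = 44 -> same as recorded
step 11: x = (72*44 + 40) mod 85 = 63 -> agrees with the transcript
step 12: x = (72*63 + 40) mod 85 = 71 -> consistent with the transcript
step 13: x = (72*71 + 40) mod 85 = 52 -> no discrepancy
step 14: x = (72*52 + 40) mod 85 = 44 -> agrees with the transcript
Each recorded entry agrees with the recomputation.

no error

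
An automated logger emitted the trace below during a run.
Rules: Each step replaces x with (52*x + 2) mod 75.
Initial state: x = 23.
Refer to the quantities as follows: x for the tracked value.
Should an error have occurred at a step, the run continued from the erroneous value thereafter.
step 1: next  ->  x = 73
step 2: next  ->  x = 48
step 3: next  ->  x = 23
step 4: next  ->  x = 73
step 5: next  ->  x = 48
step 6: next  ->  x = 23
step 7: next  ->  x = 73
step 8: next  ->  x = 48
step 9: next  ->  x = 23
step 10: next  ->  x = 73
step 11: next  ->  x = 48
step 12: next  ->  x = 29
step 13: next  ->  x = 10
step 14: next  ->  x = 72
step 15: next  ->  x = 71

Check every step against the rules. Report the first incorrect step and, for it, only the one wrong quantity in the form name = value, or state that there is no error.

step 12, x = 23

Recomputing the run from the initial state:
step 1: x = 73
step 2: x = 48
step 3: x = 23
step 4: x = 73
step 5: x = 48
step 6: x = 23
step 7: x = 73
step 8: x = 48
step 9: x = 23
step 10: x = 73
step 11: x = 48
step 12: x = 23
step 13: x = 73
step 14: x = 48
step 15: x = 23
The first disagreement with the trace is at step 12, where the value should be x = 23.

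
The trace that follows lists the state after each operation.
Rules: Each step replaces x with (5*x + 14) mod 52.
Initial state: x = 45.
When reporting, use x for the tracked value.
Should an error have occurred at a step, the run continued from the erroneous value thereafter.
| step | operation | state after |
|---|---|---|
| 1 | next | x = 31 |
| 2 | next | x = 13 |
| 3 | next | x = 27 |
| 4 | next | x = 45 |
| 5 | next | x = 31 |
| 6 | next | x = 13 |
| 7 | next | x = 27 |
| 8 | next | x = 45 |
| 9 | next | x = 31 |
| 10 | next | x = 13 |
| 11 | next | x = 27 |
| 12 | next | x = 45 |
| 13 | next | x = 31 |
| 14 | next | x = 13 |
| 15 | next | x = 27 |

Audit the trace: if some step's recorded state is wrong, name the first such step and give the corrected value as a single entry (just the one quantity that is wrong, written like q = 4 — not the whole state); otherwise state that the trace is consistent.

Step 1: x = (5*45 + 14) mod 52 = 31 — verified.
Step 2: x = (5*31 + 14) mod 52 = 13 — exactly as logged.
Step 3: x = (5*13 + 14) mod 52 = 27 — exactly as logged.
Step 4: x = (5*27 + 14) mod 52 = 45 — consistent with the trace.
Step 5: x = (5*45 + 14) mod 52 = 31 — same as recorded.
Step 6: x = (5*31 + 14) mod 52 = 13 — exactly as logged.
Step 7: x = (5*13 + 14) mod 52 = 27 — checks out.
Step 8: x = (5*27 + 14) mod 52 = 45 — exactly as logged.
Step 9: x = (5*45 + 14) mod 52 = 31 — agrees with the trace.
Step 10: x = (5*31 + 14) mod 52 = 13 — verified.
Step 11: x = (5*13 + 14) mod 52 = 27 — agrees with the trace.
Step 12: x = (5*27 + 14) mod 52 = 45 — checks out.
Step 13: x = (5*45 + 14) mod 52 = 31 — same as recorded.
Step 14: x = (5*31 + 14) mod 52 = 13 — in agreement.
Step 15: x = (5*13 + 14) mod 52 = 27 — consistent with the trace.
All steps check out; nothing to correct.

no error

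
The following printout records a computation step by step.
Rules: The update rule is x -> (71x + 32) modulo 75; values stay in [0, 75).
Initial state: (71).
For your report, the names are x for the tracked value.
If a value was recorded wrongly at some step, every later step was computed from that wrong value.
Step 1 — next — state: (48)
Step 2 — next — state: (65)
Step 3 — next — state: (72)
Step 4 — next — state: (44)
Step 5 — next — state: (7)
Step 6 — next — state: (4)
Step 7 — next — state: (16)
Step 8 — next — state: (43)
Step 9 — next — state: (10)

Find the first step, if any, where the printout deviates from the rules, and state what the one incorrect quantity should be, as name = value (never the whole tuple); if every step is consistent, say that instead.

step 1: x = (71*71 + 32) mod 75 = 48 -> exactly as logged
step 2: x = (71*48 + 32) mod 75 = 65 -> in agreement
step 3: x = (71*65 + 32) mod 75 = 72 -> exactly as logged
step 4: x = (71*72 + 32) mod 75 = 44 -> in agreement
step 5: x = (71*44 + 32) mod 75 = 6 -> this is not what the printout shows
First incorrect step: 5; the correct value is x = 6.

step 5, x = 6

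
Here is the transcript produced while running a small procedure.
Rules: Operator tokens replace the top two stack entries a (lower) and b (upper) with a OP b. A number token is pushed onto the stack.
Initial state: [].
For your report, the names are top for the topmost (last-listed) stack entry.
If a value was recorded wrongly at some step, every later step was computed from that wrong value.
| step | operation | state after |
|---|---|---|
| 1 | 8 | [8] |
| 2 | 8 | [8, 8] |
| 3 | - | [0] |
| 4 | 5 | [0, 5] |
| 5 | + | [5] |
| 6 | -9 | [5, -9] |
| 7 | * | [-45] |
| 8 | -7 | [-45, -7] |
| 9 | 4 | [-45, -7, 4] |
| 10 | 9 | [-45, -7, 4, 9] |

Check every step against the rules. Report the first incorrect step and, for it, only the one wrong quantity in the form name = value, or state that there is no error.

Recomputing the run from the initial state:
step 1: [8]
step 2: [8, 8]
step 3: [0]
step 4: [0, 5]
step 5: [5]
step 6: [5, -9]
step 7: [-45]
step 8: [-45, -7]
step 9: [-45, -7, 4]
step 10: [-45, -7, 4, 9]
This matches the transcript at every step.

no error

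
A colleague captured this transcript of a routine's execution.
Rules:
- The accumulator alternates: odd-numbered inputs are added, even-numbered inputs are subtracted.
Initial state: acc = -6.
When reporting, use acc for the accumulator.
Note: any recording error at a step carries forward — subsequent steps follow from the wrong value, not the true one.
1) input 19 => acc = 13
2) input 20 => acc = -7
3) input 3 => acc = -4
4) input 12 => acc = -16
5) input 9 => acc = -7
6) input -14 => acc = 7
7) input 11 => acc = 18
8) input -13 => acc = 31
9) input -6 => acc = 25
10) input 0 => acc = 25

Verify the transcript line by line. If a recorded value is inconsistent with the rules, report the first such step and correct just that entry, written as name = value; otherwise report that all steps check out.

no error

Step 1: acc = -6 + 19 = 13 — exactly as logged.
Step 2: acc = 13 - 20 = -7 — matches.
Step 3: acc = -7 + 3 = -4 — no discrepancy.
Step 4: acc = -4 - 12 = -16 — exactly as logged.
Step 5: acc = -16 + 9 = -7 — verified.
Step 6: acc = -7 - -14 = 7 — in agreement.
Step 7: acc = 7 + 11 = 18 — matches.
Step 8: acc = 18 - -13 = 31 — same as recorded.
Step 9: acc = 31 + -6 = 25 — same as recorded.
Step 10: acc = 25 - 0 = 25 — verified.
No step deviates from the rules.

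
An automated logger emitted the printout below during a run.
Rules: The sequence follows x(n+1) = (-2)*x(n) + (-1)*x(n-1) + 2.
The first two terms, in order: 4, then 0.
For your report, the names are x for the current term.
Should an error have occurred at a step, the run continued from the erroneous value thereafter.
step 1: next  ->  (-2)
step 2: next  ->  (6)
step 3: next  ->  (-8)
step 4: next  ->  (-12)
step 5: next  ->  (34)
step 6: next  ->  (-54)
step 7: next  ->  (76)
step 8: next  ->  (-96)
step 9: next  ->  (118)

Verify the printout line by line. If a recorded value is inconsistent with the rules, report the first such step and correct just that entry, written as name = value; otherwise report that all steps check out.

step 1: x = -2*(0) + (-1)*(4) + (2) = -2 -> consistent with the printout
step 2: x = -2*(-2) + (-1)*(0) + (2) = 6 -> matches
step 3: x = -2*(6) + (-1)*(-2) + (2) = -8 -> same as recorded
step 4: x = -2*(-8) + (-1)*(6) + (2) = 12 -> the printout disagrees here
So the first discrepancy is step 4, where the right value is x = 12.

step 4, x = 12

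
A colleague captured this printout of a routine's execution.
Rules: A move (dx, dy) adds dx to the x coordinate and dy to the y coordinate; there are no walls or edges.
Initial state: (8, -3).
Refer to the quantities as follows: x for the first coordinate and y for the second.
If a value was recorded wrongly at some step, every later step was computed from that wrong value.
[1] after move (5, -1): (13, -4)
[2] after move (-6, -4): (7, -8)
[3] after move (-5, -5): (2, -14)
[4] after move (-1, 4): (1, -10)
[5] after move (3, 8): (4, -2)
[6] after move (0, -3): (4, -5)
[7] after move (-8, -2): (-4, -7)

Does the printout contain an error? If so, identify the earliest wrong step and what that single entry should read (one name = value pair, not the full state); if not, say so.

step 1: x = 8 + (5) = 13, y = -3 + (-1) = -4 -> verified
step 2: x = 13 + (-6) = 7, y = -4 + (-4) = -8 -> no discrepancy
step 3: x = 7 + (-5) = 2, y = -8 + (-5) = -13 -> the printout disagrees here
So the first discrepancy is step 3, where the right value is y = -13.

step 3, y = -13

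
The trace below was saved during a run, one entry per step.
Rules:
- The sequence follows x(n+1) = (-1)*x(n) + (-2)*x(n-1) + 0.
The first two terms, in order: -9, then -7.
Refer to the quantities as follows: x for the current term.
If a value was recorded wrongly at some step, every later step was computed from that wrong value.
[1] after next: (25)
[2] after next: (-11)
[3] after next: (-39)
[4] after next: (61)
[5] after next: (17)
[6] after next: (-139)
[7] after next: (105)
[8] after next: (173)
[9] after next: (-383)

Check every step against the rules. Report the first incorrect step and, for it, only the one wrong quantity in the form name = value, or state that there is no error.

no error

Recomputing the run from the initial state:
step 1: x = 25
step 2: x = -11
step 3: x = -39
step 4: x = 61
step 5: x = 17
step 6: x = -139
step 7: x = 105
step 8: x = 173
step 9: x = -383
This matches the trace at every step.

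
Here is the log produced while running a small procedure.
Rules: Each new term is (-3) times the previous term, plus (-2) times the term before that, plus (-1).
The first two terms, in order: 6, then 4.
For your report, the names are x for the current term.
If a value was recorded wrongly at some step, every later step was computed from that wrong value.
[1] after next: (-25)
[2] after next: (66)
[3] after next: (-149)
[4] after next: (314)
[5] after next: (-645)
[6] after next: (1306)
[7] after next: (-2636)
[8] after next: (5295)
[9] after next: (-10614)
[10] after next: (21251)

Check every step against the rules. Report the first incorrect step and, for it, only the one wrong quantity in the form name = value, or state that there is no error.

1. x = -3*(4) + (-2)*(6) + (-1) = -25 (no discrepancy)
2. x = -3*(-25) + (-2)*(4) + (-1) = 66 (in agreement)
3. x = -3*(66) + (-2)*(-25) + (-1) = -149 (exactly as logged)
4. x = -3*(-149) + (-2)*(66) + (-1) = 314 (verified)
5. x = -3*(314) + (-2)*(-149) + (-1) = -645 (exactly as logged)
6. x = -3*(-645) + (-2)*(314) + (-1) = 1306 (agrees with the log)
7. x = -3*(1306) + (-2)*(-645) + (-1) = -2629 (the recorded entry deviates here)
That makes step 7 the first incorrect line — x = -2629 is what it should show.

step 7, x = -2629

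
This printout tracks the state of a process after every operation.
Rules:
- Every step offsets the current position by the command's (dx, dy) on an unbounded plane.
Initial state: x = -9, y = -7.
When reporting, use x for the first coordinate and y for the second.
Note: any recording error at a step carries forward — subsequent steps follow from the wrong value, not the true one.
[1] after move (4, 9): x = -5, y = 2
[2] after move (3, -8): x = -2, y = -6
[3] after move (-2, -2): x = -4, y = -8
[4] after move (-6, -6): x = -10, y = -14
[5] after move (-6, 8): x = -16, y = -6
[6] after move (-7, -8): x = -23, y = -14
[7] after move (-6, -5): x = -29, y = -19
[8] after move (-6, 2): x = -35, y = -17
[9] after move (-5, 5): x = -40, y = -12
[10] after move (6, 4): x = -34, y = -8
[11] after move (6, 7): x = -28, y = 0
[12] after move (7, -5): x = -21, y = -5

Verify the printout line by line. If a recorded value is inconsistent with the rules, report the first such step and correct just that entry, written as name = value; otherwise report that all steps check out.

Step 1: x = -9 + (4) = -5, y = -7 + (9) = 2 — checks out.
Step 2: x = -5 + (3) = -2, y = 2 + (-8) = -6 — consistent with the printout.
Step 3: x = -2 + (-2) = -4, y = -6 + (-2) = -8 — exactly as logged.
Step 4: x = -4 + (-6) = -10, y = -8 + (-6) = -14 — no discrepancy.
Step 5: x = -10 + (-6) = -16, y = -14 + (8) = -6 — matches.
Step 6: x = -16 + (-7) = -23, y = -6 + (-8) = -14 — confirmed correct.
Step 7: x = -23 + (-6) = -29, y = -14 + (-5) = -19 — consistent with the printout.
Step 8: x = -29 + (-6) = -35, y = -19 + (2) = -17 — agrees with the printout.
Step 9: x = -35 + (-5) = -40, y = -17 + (5) = -12 — checks out.
Step 10: x = -40 + (6) = -34, y = -12 + (4) = -8 — agrees with the printout.
Step 11: x = -34 + (6) = -28, y = -8 + (7) = -1 — this is not what the printout shows.
That makes step 11 the first incorrect line — y = -1 is what it should show.

step 11, y = -1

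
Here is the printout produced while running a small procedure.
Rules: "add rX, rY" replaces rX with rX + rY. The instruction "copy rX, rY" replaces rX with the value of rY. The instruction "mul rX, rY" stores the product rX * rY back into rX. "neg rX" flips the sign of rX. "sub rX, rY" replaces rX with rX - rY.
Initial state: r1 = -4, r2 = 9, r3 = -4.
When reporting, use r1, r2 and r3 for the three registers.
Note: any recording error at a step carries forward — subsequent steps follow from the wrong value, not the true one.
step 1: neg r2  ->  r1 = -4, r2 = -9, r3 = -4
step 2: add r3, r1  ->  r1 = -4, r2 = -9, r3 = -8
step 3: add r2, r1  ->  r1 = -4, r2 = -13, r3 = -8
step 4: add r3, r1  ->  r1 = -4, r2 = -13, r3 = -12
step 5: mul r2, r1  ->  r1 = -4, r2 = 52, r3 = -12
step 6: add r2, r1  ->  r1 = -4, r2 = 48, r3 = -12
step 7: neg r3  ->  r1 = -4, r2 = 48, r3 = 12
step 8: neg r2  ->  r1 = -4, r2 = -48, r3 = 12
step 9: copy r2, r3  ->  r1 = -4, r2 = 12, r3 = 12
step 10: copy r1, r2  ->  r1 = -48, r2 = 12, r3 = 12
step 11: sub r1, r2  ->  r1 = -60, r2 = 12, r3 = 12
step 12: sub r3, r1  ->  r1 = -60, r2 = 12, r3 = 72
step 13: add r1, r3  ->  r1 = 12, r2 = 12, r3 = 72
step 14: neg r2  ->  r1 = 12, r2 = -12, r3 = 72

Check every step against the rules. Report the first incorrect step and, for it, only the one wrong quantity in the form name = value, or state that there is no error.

step 10, r1 = 12

step 1: r2 = -(9) = -9 -> no discrepancy
step 2: r3 = -4 + -4 = -8 -> matches
step 3: r2 = -9 + -4 = -13 -> exactly as logged
step 4: r3 = -8 + -4 = -12 -> agrees with the printout
step 5: r2 = -13 * -4 = 52 -> same as recorded
step 6: r2 = 52 + -4 = 48 -> no discrepancy
step 7: r3 = -(-12) = 12 -> matches
step 8: r2 = -(48) = -48 -> checks out
step 9: r2 = 12 -> verified
step 10: r1 = 12 -> not what was recorded
First deviation found at step 10; the corrected entry is r1 = 12.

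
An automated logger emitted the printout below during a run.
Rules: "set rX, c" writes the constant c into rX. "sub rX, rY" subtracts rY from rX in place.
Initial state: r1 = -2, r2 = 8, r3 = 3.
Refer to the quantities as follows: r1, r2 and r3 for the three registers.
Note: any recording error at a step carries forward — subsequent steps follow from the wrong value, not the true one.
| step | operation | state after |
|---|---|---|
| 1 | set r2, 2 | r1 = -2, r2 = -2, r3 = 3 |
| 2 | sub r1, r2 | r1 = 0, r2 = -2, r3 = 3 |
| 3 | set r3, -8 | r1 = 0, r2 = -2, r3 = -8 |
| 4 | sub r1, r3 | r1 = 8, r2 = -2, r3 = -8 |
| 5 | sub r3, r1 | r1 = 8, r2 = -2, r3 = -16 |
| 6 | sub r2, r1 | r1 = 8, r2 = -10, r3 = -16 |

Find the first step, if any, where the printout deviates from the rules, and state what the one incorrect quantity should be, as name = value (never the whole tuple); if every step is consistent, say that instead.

Recomputing the run from the initial state:
step 1: r1 = -2, r2 = 2, r3 = 3
step 2: r1 = -4, r2 = 2, r3 = 3
step 3: r1 = -4, r2 = 2, r3 = -8
step 4: r1 = 4, r2 = 2, r3 = -8
step 5: r1 = 4, r2 = 2, r3 = -12
step 6: r1 = 4, r2 = -2, r3 = -12
The first disagreement with the printout is at step 1, where the value should be r2 = 2.

step 1, r2 = 2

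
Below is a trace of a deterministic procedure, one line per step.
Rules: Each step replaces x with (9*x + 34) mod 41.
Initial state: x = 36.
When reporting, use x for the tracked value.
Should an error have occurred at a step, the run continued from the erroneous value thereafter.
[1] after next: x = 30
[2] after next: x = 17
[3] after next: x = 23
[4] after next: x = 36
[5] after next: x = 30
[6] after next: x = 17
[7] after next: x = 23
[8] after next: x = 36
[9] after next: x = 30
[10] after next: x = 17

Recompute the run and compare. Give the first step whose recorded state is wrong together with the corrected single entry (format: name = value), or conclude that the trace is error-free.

no error

1. x = (9*36 + 34) mod 41 = 30 (checks out)
2. x = (9*30 + 34) mod 41 = 17 (matches)
3. x = (9*17 + 34) mod 41 = 23 (verified)
4. x = (9*23 + 34) mod 41 = 36 (consistent with the trace)
5. x = (9*36 + 34) mod 41 = 30 (agrees with the trace)
6. x = (9*30 + 34) mod 41 = 17 (in agreement)
7. x = (9*17 + 34) mod 41 = 23 (verified)
8. x = (9*23 + 34) mod 41 = 36 (checks out)
9. x = (9*36 + 34) mod 41 = 30 (no discrepancy)
10. x = (9*30 + 34) mod 41 = 17 (agrees with the trace)
The whole run recomputes cleanly — no discrepancies.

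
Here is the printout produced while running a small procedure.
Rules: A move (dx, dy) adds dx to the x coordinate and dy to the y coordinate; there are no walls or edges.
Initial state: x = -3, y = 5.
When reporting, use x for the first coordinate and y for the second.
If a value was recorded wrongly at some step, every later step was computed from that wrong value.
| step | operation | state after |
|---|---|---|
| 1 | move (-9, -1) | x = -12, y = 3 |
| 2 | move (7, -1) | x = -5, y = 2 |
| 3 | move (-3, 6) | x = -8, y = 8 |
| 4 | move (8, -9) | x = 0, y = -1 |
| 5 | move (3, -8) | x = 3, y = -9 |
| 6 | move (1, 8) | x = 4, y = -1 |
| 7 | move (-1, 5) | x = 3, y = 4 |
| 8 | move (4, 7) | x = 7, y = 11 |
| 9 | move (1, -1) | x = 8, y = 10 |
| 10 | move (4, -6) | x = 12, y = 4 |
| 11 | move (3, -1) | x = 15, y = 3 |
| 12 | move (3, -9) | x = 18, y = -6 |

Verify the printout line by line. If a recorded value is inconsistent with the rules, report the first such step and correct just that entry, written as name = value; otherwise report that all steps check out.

step 1, y = 4

Step 1: x = -3 + (-9) = -12, y = 5 + (-1) = 4 — the recorded entry deviates here.
Conclusion: step 1 carries the first error; the entry should be y = 4.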